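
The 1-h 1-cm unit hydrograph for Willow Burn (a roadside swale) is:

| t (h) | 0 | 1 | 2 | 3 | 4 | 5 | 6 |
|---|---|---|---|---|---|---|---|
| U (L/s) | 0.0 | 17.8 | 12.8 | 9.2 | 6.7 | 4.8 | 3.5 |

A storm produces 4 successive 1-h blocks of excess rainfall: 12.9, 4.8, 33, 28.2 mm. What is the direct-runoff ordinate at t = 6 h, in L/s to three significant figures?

By discrete convolution, Q_j = Σ (P_i / 10 mm) · U_{j−i}.
At t = 6 h (j=6): Q = (12.9/10)·3.5 + (4.8/10)·4.8 + (33/10)·6.7 + (28.2/10)·9.2 = 54.9 L/s.

Q ≈ 54.9 L/s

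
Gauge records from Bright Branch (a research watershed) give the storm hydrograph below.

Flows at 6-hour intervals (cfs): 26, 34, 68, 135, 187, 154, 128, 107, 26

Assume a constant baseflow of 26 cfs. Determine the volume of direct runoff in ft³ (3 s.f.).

V ≈ 1.36 × 10^7 ft³

Direct-runoff ordinates (Q − Q_b): 0.0, 8.0, 42.0, 109.0, 161.0, 128.0, 102.0, 81.0, 0.0 cfs.
ΣQ_DR = 631.0 cfs.
With Δt = 6 h = 21600 s, V = ΣQ_DR · Δt = 631.0 × 21600 = 1.36 × 10^7 ft³.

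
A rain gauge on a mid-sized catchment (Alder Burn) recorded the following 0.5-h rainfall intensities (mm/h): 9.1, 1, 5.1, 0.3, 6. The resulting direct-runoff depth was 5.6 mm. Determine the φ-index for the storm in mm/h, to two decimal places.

φ ≈ 3.00 mm/h

Only the 3 blocks with intensity above φ contribute runoff: 9.1, 5.1, 6 mm/h.
Σ(I−φ)·Δt = d  ⇒  (9.1+5.1+6 − 3φ)·0.5 = 5.6
φ = (20.20 − 5.6/0.5) / 3 = 3.00 mm/h.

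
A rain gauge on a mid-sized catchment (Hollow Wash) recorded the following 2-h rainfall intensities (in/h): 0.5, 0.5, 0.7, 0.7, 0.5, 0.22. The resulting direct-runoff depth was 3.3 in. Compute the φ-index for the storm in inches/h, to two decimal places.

Only the 5 blocks with intensity above φ contribute runoff: 0.5, 0.5, 0.7, 0.7, 0.5 in/h.
Σ(I−φ)·Δt = d  ⇒  (0.5+0.5+0.7+0.7+0.5 − 5φ)·2 = 3.3
φ = (2.900 − 3.3/2) / 5 = 0.25 in/h.

φ ≈ 0.25 in/h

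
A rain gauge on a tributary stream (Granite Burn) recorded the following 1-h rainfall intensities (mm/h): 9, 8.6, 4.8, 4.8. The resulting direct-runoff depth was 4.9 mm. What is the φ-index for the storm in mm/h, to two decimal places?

φ ≈ 6.35 mm/h

Only the 2 blocks with intensity above φ contribute runoff: 9, 8.6 mm/h.
Σ(I−φ)·Δt = d  ⇒  (9+8.6 − 2φ)·1 = 4.9
φ = (17.60 − 4.9/1) / 2 = 6.35 mm/h.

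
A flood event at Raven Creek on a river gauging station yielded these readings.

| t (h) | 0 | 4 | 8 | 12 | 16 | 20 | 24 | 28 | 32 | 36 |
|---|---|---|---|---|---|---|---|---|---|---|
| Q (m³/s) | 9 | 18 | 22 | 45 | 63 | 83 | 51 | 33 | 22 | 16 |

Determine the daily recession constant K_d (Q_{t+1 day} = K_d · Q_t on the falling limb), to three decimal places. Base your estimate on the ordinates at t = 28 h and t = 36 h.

Between t = 28 h and t = 36 h the flow falls from 33 to 16 m³/s over 2×4 h = 8 h.
Per-interval ratio K = (16/33)^(1/2) = 0.6963; K_d = K^(24/4) = 0.114.

K_d ≈ 0.114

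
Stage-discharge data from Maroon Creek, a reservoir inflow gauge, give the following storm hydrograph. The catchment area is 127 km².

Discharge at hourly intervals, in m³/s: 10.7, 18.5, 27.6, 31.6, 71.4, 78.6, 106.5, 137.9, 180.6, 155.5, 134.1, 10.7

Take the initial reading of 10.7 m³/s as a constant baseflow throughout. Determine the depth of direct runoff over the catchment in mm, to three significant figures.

Direct runoff: 0.0, 7.8, 16.9, 20.9, 60.7, 67.9, 95.8, 127.2, 169.9, 144.8, 123.4, 0.0 m³/s; ΣQ_DR = 835.3 m³/s.
V = ΣQ_DR · Δt = 835.3 × 3600 s = 3.007 × 10^6 m³.
Over A = 127 km², depth = V / A = 23.7 mm.

d ≈ 23.7 mm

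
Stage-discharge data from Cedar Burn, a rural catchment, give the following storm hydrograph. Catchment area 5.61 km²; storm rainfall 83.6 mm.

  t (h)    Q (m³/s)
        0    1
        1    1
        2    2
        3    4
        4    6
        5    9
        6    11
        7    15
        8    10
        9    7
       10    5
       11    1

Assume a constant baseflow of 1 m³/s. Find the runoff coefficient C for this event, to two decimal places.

ΣQ_DR = 60.00 m³/s; V = ΣQ_DR·Δt = 2.160 × 10^5 m³.
Runoff depth d = V / A = 38.50 mm.
C = d / P = 38.50 / 83.6 = 0.46.

C ≈ 0.46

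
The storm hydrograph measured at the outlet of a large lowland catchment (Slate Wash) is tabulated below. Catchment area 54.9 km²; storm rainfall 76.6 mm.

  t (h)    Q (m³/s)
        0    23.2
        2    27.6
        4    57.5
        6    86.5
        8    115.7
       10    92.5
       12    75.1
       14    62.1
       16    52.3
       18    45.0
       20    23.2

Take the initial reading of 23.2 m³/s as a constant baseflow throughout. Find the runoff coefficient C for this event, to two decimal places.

C ≈ 0.69

ΣQ_DR = 405.5 m³/s; V = ΣQ_DR·Δt = 2.920 × 10^6 m³.
Runoff depth d = V / A = 53.18 mm.
C = d / P = 53.18 / 76.6 = 0.69.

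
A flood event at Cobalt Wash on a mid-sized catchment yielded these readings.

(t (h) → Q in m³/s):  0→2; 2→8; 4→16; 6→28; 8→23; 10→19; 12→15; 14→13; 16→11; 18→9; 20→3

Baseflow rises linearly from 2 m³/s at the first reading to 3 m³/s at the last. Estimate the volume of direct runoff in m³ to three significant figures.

V ≈ 8.60 × 10^5 m³

Direct-runoff ordinates (Q − Q_b): 0.00, 5.90, 13.80, 25.70, 20.60, 16.50, 12.40, 10.30, 8.20, 6.10, 0.00 m³/s.
ΣQ_DR = 119.5 m³/s.
With Δt = 2 h = 7200 s, V = ΣQ_DR · Δt = 119.5 × 7200 = 8.60 × 10^5 m³.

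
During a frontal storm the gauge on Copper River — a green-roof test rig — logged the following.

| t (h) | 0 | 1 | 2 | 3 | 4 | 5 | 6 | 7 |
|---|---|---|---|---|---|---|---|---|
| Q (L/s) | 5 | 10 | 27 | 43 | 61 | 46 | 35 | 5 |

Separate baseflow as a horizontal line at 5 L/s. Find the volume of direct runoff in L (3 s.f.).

Direct-runoff ordinates (Q − Q_b): 0.0, 5.0, 22.0, 38.0, 56.0, 41.0, 30.0, 0.0 L/s.
ΣQ_DR = 192.0 L/s.
With Δt = 1 h = 3600 s, V = ΣQ_DR · Δt = 192.0 × 3600 = 6.91 × 10^5 L.

V ≈ 6.91 × 10^5 L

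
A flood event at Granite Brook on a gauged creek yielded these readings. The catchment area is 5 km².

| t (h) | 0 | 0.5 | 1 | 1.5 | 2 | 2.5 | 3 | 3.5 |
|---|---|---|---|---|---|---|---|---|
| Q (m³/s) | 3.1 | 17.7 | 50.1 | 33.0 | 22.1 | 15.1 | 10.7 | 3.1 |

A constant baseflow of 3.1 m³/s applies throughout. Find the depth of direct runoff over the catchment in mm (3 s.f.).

Direct runoff: 0.0, 14.6, 47.0, 29.9, 19.0, 12.0, 7.6, 0.0 m³/s; ΣQ_DR = 130.1 m³/s.
V = ΣQ_DR · Δt = 130.1 × 1800 s = 2.342 × 10^5 m³.
Over A = 5 km², depth = V / A = 46.8 mm.

d ≈ 46.8 mm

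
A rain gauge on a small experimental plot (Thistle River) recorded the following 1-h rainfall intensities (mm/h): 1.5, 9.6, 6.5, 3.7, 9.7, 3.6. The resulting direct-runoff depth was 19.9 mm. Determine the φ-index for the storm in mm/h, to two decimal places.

φ ≈ 2.64 mm/h

Only the 5 blocks with intensity above φ contribute runoff: 9.6, 6.5, 3.7, 9.7, 3.6 mm/h.
Σ(I−φ)·Δt = d  ⇒  (9.6+6.5+3.7+9.7+3.6 − 5φ)·1 = 19.9
φ = (33.10 − 19.9/1) / 5 = 2.64 mm/h.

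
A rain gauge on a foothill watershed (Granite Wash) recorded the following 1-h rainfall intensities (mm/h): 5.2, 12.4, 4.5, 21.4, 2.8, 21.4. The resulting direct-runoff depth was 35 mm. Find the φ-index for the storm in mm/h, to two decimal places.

Only the 3 blocks with intensity above φ contribute runoff: 12.4, 21.4, 21.4 mm/h.
Σ(I−φ)·Δt = d  ⇒  (12.4+21.4+21.4 − 3φ)·1 = 35
φ = (55.20 − 35/1) / 3 = 6.73 mm/h.

φ ≈ 6.73 mm/h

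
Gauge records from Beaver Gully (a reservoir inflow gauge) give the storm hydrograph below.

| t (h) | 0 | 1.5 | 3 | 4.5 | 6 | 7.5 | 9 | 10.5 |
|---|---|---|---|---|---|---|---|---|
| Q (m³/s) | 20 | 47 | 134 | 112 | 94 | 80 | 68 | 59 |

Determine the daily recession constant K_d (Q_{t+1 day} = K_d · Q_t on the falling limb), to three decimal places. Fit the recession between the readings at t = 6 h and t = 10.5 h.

Between t = 6 h and t = 10.5 h the flow falls from 94 to 59 m³/s over 3×1.5 h = 4.5 h.
Per-interval ratio K = (59/94)^(1/3) = 0.8562; K_d = K^(24/1.5) = 0.083.

K_d ≈ 0.083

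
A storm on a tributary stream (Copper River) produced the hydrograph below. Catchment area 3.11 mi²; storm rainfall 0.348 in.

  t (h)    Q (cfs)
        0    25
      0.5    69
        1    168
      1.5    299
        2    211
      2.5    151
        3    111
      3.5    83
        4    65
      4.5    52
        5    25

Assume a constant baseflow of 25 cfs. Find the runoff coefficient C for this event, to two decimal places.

ΣQ_DR = 984.0 cfs; V = ΣQ_DR·Δt = 1.771 × 10^6 ft³.
Runoff depth d = V / A = 0.2451 in.
C = d / P = 0.2451 / 0.348 = 0.70.

C ≈ 0.70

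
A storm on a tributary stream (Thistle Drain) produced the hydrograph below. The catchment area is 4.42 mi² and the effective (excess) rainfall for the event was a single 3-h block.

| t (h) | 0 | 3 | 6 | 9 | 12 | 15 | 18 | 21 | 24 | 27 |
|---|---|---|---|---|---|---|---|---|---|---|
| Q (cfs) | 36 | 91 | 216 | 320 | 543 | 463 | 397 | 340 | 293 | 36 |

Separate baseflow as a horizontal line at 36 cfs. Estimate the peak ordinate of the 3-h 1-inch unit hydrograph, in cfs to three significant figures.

U_p ≈ 203 cfs

Direct runoff: 0.0, 55.0, 180.0, 284.0, 507.0, 427.0, 361.0, 304.0, 257.0, 0.0 cfs; ΣQ_DR = 2375 cfs, peak = 507.0 cfs.
Runoff depth d = ΣQ_DR·Δt / A = 2375 × 10800 / (4.42 mi²) = 2.498 in.
The 1-inch UH is the DRH scaled by (1 in)/d, so U_p = 507.0 × 1/2.498 = 203 cfs.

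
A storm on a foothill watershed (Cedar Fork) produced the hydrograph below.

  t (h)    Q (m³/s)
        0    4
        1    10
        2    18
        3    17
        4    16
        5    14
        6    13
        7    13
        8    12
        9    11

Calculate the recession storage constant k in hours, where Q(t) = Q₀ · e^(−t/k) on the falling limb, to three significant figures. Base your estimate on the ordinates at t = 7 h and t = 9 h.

On the falling limb, Q drops from 13 to 11 m³/s between t = 7 h and t = 9 h (Δt = 2 h).
k = −Δt / ln(Q₂/Q₁) = −2 / ln(11/13) = 12.0 h.

k ≈ 12.0 h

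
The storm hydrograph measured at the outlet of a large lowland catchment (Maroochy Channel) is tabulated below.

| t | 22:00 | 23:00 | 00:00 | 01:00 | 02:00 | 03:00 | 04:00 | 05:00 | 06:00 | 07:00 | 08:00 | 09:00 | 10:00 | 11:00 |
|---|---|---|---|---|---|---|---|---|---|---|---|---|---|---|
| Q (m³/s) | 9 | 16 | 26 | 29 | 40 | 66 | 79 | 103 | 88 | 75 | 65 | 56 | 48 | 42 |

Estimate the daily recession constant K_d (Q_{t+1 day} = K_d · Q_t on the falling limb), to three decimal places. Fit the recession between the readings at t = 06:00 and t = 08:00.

Between t = 06:00 and t = 08:00 the flow falls from 88 to 65 m³/s over 2×1 h = 2 h.
Per-interval ratio K = (65/88)^(1/2) = 0.8594; K_d = K^(24/1) = 0.026.

K_d ≈ 0.026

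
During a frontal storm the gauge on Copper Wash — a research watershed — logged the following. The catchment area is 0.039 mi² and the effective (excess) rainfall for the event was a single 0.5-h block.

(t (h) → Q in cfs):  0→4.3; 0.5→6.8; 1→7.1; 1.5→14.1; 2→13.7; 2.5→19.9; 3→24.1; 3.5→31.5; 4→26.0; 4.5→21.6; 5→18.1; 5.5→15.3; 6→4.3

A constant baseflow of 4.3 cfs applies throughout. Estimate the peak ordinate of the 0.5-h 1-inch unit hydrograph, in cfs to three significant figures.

U_p ≈ 9.07 cfs

Direct runoff: 0.0, 2.5, 2.8, 9.8, 9.4, 15.6, 19.8, 27.2, 21.7, 17.3, 13.8, 11.0, 0.0 cfs; ΣQ_DR = 150.9 cfs, peak = 27.2 cfs.
Runoff depth d = ΣQ_DR·Δt / A = 150.9 × 1800 / (0.039 mi²) = 2.998 in.
The 1-inch UH is the DRH scaled by (1 in)/d, so U_p = 27.2 × 1/2.998 = 9.07 cfs.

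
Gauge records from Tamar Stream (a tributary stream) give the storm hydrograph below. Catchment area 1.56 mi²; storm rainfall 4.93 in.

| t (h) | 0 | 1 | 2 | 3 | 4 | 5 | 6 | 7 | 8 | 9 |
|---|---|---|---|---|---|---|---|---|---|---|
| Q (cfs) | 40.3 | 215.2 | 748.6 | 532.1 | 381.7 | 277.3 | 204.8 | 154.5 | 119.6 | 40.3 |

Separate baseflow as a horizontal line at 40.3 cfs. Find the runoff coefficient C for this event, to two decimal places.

ΣQ_DR = 2311 cfs; V = ΣQ_DR·Δt = 8.321 × 10^6 ft³.
Runoff depth d = V / A = 2.296 in.
C = d / P = 2.296 / 4.93 = 0.47.

C ≈ 0.47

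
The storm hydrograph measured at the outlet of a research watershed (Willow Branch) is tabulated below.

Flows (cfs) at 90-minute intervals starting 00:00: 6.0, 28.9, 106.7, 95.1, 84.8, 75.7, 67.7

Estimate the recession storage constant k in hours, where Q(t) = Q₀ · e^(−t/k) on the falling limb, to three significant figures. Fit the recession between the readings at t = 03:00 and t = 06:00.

On the falling limb, Q drops from 106.7 to 84.8 cfs between t = 03:00 and t = 06:00 (Δt = 3 h).
k = −Δt / ln(Q₂/Q₁) = −3 / ln(84.8/106.7) = 13.1 h.

k ≈ 13.1 h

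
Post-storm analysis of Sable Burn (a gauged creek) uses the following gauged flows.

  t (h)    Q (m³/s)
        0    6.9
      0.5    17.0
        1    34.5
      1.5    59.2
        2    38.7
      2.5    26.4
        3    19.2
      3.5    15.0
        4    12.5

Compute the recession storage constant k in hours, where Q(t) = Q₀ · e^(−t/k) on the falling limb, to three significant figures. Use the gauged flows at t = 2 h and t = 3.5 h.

On the falling limb, Q drops from 38.7 to 15.0 m³/s between t = 2 h and t = 3.5 h (Δt = 1.5 h).
k = −Δt / ln(Q₂/Q₁) = −1.5 / ln(15.0/38.7) = 1.58 h.

k ≈ 1.58 h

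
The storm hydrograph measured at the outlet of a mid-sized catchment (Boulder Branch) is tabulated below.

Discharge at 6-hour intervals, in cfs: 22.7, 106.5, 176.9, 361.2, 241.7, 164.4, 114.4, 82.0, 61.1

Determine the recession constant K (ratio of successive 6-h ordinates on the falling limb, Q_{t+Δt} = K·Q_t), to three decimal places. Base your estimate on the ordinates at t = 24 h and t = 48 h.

K ≈ 0.709

Using the recession-limb readings at t = 24 h and t = 48 h: Q falls from 241.7 to 61.1 cfs over 4 intervals.
K = (Q₂/Q₁)^(1/4) = (61.1/241.7)^(1/4) = 0.709.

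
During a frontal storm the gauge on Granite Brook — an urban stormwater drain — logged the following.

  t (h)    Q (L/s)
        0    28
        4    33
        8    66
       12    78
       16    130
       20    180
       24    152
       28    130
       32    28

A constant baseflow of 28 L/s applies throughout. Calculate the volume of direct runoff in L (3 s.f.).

Direct-runoff ordinates (Q − Q_b): 0.0, 5.0, 38.0, 50.0, 102.0, 152.0, 124.0, 102.0, 0.0 L/s.
ΣQ_DR = 573.0 L/s.
With Δt = 4 h = 14400 s, V = ΣQ_DR · Δt = 573.0 × 14400 = 8.25 × 10^6 L.

V ≈ 8.25 × 10^6 L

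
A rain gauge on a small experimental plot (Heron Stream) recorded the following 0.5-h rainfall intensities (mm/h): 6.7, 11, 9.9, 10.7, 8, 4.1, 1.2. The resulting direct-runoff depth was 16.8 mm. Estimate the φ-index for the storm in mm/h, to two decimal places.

Only the 6 blocks with intensity above φ contribute runoff: 6.7, 11, 9.9, 10.7, 8, 4.1 mm/h.
Σ(I−φ)·Δt = d  ⇒  (6.7+11+9.9+10.7+8+4.1 − 6φ)·0.5 = 16.8
φ = (50.40 − 16.8/0.5) / 6 = 2.80 mm/h.

φ ≈ 2.80 mm/h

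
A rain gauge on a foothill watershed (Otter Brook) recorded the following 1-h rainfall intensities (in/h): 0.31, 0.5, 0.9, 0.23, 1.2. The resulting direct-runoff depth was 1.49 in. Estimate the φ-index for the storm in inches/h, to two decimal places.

Only the 3 blocks with intensity above φ contribute runoff: 0.5, 0.9, 1.2 in/h.
Σ(I−φ)·Δt = d  ⇒  (0.5+0.9+1.2 − 3φ)·1 = 1.49
φ = (2.600 − 1.49/1) / 3 = 0.37 in/h.

φ ≈ 0.37 in/h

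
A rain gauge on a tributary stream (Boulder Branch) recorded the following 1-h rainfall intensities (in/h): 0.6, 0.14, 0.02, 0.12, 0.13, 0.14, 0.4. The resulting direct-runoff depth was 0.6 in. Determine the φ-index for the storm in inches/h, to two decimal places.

Only the 2 blocks with intensity above φ contribute runoff: 0.6, 0.4 in/h.
Σ(I−φ)·Δt = d  ⇒  (0.6+0.4 − 2φ)·1 = 0.6
φ = (1.000 − 0.6/1) / 2 = 0.20 in/h.

φ ≈ 0.20 in/h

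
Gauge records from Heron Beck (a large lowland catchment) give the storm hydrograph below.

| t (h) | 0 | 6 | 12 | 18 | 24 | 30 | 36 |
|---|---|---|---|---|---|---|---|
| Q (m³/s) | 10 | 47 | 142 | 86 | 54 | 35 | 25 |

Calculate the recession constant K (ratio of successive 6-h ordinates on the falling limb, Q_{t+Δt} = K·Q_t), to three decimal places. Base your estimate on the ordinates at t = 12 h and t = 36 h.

K ≈ 0.648

Using the recession-limb readings at t = 12 h and t = 36 h: Q falls from 142 to 25 m³/s over 4 intervals.
K = (Q₂/Q₁)^(1/4) = (25/142)^(1/4) = 0.648.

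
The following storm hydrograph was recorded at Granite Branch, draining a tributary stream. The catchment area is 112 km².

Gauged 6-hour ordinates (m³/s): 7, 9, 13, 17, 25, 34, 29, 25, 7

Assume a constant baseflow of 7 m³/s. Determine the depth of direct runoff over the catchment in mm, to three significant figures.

d ≈ 19.9 mm

Direct runoff: 0.0, 2.0, 6.0, 10.0, 18.0, 27.0, 22.0, 18.0, 0.0 m³/s; ΣQ_DR = 103.0 m³/s.
V = ΣQ_DR · Δt = 103.0 × 21600 s = 2.225 × 10^6 m³.
Over A = 112 km², depth = V / A = 19.9 mm.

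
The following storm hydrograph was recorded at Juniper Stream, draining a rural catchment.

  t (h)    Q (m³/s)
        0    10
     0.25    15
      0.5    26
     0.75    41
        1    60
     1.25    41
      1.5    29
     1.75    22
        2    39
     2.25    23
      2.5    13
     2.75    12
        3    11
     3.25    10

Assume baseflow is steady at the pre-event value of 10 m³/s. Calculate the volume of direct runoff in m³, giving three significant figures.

Direct-runoff ordinates (Q − Q_b): 0.0, 5.0, 16.0, 31.0, 50.0, 31.0, 19.0, 12.0, 29.0, 13.0, 3.0, 2.0, 1.0, 0.0 m³/s.
ΣQ_DR = 212.0 m³/s.
With Δt = 0.25 h = 900 s, V = ΣQ_DR · Δt = 212.0 × 900 = 1.91 × 10^5 m³.

V ≈ 1.91 × 10^5 m³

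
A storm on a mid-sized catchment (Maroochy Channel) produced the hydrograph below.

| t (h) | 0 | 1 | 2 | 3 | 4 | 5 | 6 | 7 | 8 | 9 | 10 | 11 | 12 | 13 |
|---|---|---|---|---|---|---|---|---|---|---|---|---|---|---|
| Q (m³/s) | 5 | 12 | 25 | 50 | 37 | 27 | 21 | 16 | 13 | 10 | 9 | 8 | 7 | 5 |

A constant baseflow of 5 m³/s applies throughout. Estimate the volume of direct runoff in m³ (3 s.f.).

Direct-runoff ordinates (Q − Q_b): 0.0, 7.0, 20.0, 45.0, 32.0, 22.0, 16.0, 11.0, 8.0, 5.0, 4.0, 3.0, 2.0, 0.0 m³/s.
ΣQ_DR = 175.0 m³/s.
With Δt = 1 h = 3600 s, V = ΣQ_DR · Δt = 175.0 × 3600 = 6.30 × 10^5 m³.

V ≈ 6.30 × 10^5 m³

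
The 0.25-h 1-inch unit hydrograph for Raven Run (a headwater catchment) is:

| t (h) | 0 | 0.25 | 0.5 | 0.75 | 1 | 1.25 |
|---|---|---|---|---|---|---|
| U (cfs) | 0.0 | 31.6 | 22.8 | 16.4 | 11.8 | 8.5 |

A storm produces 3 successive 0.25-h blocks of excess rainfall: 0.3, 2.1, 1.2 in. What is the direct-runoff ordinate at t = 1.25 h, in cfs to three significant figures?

By discrete convolution, Q_j = Σ (P_i / 1 in) · U_{j−i}.
At t = 1.25 h (j=5): Q = (0.3/1)·8.5 + (2.1/1)·11.8 + (1.2/1)·16.4 = 47.0 cfs.

Q ≈ 47.0 cfs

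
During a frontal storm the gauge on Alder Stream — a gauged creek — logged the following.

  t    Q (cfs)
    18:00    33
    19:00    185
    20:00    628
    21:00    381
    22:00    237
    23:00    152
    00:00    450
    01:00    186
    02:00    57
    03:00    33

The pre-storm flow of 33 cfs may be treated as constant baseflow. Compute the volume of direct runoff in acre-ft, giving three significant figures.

V ≈ 166 acre-ft

Direct-runoff ordinates (Q − Q_b): 0.0, 152.0, 595.0, 348.0, 204.0, 119.0, 417.0, 153.0, 24.0, 0.0 cfs.
ΣQ_DR = 2012 cfs.
With Δt = 1 h = 3600 s, V = ΣQ_DR · Δt = 2012 × 3600 = 7.24 × 10^6 ft³ = 166 acre-ft.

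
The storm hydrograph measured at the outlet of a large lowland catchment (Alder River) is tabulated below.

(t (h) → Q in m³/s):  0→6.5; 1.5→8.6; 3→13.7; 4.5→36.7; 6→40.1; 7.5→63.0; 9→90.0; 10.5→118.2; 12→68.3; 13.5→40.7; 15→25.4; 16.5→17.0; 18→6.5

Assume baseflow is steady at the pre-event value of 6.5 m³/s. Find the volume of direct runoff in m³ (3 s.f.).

V ≈ 2.43 × 10^6 m³

Direct-runoff ordinates (Q − Q_b): 0.0, 2.1, 7.2, 30.2, 33.6, 56.5, 83.5, 111.7, 61.8, 34.2, 18.9, 10.5, 0.0 m³/s.
ΣQ_DR = 450.2 m³/s.
With Δt = 1.5 h = 5400 s, V = ΣQ_DR · Δt = 450.2 × 5400 = 2.43 × 10^6 m³.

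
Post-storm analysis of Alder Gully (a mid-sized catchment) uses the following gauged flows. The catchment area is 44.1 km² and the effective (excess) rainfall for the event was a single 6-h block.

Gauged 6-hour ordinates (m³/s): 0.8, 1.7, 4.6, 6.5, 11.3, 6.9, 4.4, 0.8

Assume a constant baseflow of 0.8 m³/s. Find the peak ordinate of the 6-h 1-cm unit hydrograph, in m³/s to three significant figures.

Direct runoff: 0.0, 0.9, 3.8, 5.7, 10.5, 6.1, 3.6, 0.0 m³/s; ΣQ_DR = 30.60 m³/s, peak = 10.5 m³/s.
Runoff depth d = ΣQ_DR·Δt / A = 30.60 × 21600 / (44.1 km²) = 14.99 mm.
The 1-cm UH is the DRH scaled by (10 mm)/d, so U_p = 10.5 × 10/14.99 = 7.01 m³/s.

U_p ≈ 7.01 m³/s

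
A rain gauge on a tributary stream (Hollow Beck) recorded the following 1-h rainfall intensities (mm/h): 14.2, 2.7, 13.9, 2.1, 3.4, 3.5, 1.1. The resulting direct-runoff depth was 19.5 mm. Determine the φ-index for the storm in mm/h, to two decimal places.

φ ≈ 4.30 mm/h

Only the 2 blocks with intensity above φ contribute runoff: 14.2, 13.9 mm/h.
Σ(I−φ)·Δt = d  ⇒  (14.2+13.9 − 2φ)·1 = 19.5
φ = (28.10 − 19.5/1) / 2 = 4.30 mm/h.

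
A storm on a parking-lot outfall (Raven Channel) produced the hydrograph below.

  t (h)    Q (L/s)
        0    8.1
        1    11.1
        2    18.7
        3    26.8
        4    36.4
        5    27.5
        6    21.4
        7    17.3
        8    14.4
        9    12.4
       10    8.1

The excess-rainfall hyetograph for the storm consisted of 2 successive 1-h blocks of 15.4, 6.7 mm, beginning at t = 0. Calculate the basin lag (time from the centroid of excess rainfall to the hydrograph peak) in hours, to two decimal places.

Centroid of excess rainfall: t_c = Σ P_i·t̄_i / ΣP_i = 0.8032 h (block centres at 0.5, 1.5 h).
Hydrograph peak occurs at t = 4 h, so basin lag t_L = 4 − 0.8032 = 3.20 h.

t_L ≈ 3.20 h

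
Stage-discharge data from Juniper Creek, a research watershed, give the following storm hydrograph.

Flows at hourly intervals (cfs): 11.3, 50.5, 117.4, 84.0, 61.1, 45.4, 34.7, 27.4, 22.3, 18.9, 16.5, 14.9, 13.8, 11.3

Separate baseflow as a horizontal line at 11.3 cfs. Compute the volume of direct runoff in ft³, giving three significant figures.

V ≈ 1.34 × 10^6 ft³

Direct-runoff ordinates (Q − Q_b): 0.0, 39.2, 106.1, 72.7, 49.8, 34.1, 23.4, 16.1, 11.0, 7.6, 5.2, 3.6, 2.5, 0.0 cfs.
ΣQ_DR = 371.3 cfs.
With Δt = 1 h = 3600 s, V = ΣQ_DR · Δt = 371.3 × 3600 = 1.34 × 10^6 ft³.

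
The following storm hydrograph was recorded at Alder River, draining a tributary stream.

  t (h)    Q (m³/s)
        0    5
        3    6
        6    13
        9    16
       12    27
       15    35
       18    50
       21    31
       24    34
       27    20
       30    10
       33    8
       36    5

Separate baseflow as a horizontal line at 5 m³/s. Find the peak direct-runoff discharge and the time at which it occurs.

Q_p = 45.0 m³/s at t = 18 h

Subtracting baseflow gives direct-runoff ordinates: 0.0, 1.0, 8.0, 11.0, 22.0, 30.0, 45.0, 26.0, 29.0, 15.0, 5.0, 3.0, 0.0 m³/s.
The maximum is 45.0 m³/s, occurring at the reading for t = 18 h.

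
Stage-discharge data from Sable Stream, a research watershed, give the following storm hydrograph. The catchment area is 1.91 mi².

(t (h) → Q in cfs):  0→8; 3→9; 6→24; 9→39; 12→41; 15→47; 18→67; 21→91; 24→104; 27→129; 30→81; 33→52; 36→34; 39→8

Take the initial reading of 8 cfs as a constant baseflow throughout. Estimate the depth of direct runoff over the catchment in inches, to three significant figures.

d ≈ 1.51 in

Direct runoff: 0.0, 1.0, 16.0, 31.0, 33.0, 39.0, 59.0, 83.0, 96.0, 121.0, 73.0, 44.0, 26.0, 0.0 cfs; ΣQ_DR = 622.0 cfs.
V = ΣQ_DR · Δt = 622.0 × 10800 s = 6.718 × 10^6 ft³.
Over A = 1.91 mi², depth = V / A = 1.51 in.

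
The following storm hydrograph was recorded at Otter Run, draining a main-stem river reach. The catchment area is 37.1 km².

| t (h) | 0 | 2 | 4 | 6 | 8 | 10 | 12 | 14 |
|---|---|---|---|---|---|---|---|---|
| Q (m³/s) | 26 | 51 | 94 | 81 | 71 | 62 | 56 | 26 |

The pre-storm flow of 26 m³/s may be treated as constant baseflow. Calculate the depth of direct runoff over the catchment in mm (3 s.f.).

Direct runoff: 0.0, 25.0, 68.0, 55.0, 45.0, 36.0, 30.0, 0.0 m³/s; ΣQ_DR = 259.0 m³/s.
V = ΣQ_DR · Δt = 259.0 × 7200 s = 1.865 × 10^6 m³.
Over A = 37.1 km², depth = V / A = 50.3 mm.

d ≈ 50.3 mm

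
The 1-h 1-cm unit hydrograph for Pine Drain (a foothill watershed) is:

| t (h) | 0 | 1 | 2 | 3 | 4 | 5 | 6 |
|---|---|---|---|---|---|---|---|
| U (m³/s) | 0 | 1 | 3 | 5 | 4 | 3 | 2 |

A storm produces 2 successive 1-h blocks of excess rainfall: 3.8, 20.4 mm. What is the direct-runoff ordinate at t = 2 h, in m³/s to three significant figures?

By discrete convolution, Q_j = Σ (P_i / 10 mm) · U_{j−i}.
At t = 2 h (j=2): Q = (3.8/10)·3 + (20.4/10)·1 = 3.18 m³/s.

Q ≈ 3.18 m³/s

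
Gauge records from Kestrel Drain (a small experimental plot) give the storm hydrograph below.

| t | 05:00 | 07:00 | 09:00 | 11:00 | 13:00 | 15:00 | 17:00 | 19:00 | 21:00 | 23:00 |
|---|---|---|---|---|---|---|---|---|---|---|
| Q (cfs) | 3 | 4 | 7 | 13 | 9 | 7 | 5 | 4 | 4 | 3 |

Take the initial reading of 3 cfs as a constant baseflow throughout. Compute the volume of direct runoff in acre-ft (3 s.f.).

Direct-runoff ordinates (Q − Q_b): 0.0, 1.0, 4.0, 10.0, 6.0, 4.0, 2.0, 1.0, 1.0, 0.0 cfs.
ΣQ_DR = 29.00 cfs.
With Δt = 2 h = 7200 s, V = ΣQ_DR · Δt = 29.00 × 7200 = 2.09 × 10^5 ft³ = 4.79 acre-ft.

V ≈ 4.79 acre-ft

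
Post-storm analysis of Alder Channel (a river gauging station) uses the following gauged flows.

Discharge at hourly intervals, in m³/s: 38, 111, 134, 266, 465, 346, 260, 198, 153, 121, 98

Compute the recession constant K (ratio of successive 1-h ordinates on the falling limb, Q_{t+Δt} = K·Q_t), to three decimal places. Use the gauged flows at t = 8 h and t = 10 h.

Using the recession-limb readings at t = 8 h and t = 10 h: Q falls from 153 to 98 m³/s over 2 intervals.
K = (Q₂/Q₁)^(1/2) = (98/153)^(1/2) = 0.800.

K ≈ 0.800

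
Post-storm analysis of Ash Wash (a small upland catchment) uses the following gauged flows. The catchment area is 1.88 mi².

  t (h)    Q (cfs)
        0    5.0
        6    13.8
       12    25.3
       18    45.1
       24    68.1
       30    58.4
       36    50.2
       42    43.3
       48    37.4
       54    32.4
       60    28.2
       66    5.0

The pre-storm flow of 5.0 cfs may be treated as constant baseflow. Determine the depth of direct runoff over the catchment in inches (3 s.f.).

d ≈ 1.74 in

Direct runoff: 0.0, 8.8, 20.3, 40.1, 63.1, 53.4, 45.2, 38.3, 32.4, 27.4, 23.2, 0.0 cfs; ΣQ_DR = 352.2 cfs.
V = ΣQ_DR · Δt = 352.2 × 21600 s = 7.608 × 10^6 ft³.
Over A = 1.88 mi², depth = V / A = 1.74 in.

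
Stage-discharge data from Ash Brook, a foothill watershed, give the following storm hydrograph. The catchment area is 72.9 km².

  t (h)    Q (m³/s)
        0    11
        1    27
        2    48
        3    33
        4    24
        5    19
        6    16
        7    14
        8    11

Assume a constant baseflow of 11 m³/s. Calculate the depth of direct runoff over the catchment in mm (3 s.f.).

Direct runoff: 0.0, 16.0, 37.0, 22.0, 13.0, 8.0, 5.0, 3.0, 0.0 m³/s; ΣQ_DR = 104.0 m³/s.
V = ΣQ_DR · Δt = 104.0 × 3600 s = 3.744 × 10^5 m³.
Over A = 72.9 km², depth = V / A = 5.14 mm.

d ≈ 5.14 mm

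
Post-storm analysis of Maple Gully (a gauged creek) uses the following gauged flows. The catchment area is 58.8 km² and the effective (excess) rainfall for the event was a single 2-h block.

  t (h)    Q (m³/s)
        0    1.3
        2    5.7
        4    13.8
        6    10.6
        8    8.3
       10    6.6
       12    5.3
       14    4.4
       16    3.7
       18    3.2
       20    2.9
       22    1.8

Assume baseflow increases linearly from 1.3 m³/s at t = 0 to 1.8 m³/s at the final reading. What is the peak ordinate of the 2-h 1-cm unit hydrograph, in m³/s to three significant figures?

Direct runoff: 0.00, 4.35, 12.41, 9.16, 6.82, 5.07, 3.73, 2.78, 2.04, 1.49, 1.15, 0.00 m³/s; ΣQ_DR = 49.00 m³/s, peak = 12.41 m³/s.
Runoff depth d = ΣQ_DR·Δt / A = 49.00 × 7200 / (58.8 km²) = 6.000 mm.
The 1-cm UH is the DRH scaled by (10 mm)/d, so U_p = 12.41 × 10/6.000 = 20.7 m³/s.

U_p ≈ 20.7 m³/s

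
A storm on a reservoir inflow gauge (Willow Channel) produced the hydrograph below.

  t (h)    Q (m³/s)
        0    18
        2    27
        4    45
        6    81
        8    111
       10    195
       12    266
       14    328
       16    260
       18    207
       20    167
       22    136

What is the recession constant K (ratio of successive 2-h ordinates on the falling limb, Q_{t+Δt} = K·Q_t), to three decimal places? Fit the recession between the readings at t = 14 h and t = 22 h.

Using the recession-limb readings at t = 14 h and t = 22 h: Q falls from 328 to 136 m³/s over 4 intervals.
K = (Q₂/Q₁)^(1/4) = (136/328)^(1/4) = 0.802.

K ≈ 0.802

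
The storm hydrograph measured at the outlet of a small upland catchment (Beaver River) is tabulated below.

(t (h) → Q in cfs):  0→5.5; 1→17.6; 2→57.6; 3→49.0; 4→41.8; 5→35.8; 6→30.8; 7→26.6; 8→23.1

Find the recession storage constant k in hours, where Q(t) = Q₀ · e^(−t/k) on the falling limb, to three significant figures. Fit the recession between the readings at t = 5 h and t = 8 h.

k ≈ 6.85 h

On the falling limb, Q drops from 35.8 to 23.1 cfs between t = 5 h and t = 8 h (Δt = 3 h).
k = −Δt / ln(Q₂/Q₁) = −3 / ln(23.1/35.8) = 6.85 h.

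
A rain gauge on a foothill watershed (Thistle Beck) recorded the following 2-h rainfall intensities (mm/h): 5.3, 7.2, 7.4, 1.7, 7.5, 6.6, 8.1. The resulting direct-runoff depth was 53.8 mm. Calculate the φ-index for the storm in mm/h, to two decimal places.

φ ≈ 2.53 mm/h

Only the 6 blocks with intensity above φ contribute runoff: 5.3, 7.2, 7.4, 7.5, 6.6, 8.1 mm/h.
Σ(I−φ)·Δt = d  ⇒  (5.3+7.2+7.4+7.5+6.6+8.1 − 6φ)·2 = 53.8
φ = (42.10 − 53.8/2) / 6 = 2.53 mm/h.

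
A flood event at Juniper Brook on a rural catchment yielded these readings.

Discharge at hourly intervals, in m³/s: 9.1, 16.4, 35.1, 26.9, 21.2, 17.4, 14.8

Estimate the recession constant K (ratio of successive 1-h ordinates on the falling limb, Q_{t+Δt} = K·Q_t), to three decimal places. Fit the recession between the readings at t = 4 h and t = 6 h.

K ≈ 0.836

Using the recession-limb readings at t = 4 h and t = 6 h: Q falls from 21.2 to 14.8 m³/s over 2 intervals.
K = (Q₂/Q₁)^(1/2) = (14.8/21.2)^(1/2) = 0.836.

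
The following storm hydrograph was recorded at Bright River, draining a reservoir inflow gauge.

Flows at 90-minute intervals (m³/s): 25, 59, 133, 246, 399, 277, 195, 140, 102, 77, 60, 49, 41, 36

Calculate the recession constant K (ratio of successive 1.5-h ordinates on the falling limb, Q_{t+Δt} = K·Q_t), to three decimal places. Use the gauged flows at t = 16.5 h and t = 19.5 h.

Using the recession-limb readings at t = 16.5 h and t = 19.5 h: Q falls from 49 to 36 m³/s over 2 intervals.
K = (Q₂/Q₁)^(1/2) = (36/49)^(1/2) = 0.857.

K ≈ 0.857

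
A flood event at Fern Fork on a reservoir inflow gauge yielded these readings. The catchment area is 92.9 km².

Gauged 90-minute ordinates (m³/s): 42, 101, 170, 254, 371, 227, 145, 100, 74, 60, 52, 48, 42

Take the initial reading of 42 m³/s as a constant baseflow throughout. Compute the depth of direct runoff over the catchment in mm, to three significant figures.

d ≈ 66.3 mm

Direct runoff: 0.0, 59.0, 128.0, 212.0, 329.0, 185.0, 103.0, 58.0, 32.0, 18.0, 10.0, 6.0, 0.0 m³/s; ΣQ_DR = 1140 m³/s.
V = ΣQ_DR · Δt = 1140 × 5400 s = 6.156 × 10^6 m³.
Over A = 92.9 km², depth = V / A = 66.3 mm.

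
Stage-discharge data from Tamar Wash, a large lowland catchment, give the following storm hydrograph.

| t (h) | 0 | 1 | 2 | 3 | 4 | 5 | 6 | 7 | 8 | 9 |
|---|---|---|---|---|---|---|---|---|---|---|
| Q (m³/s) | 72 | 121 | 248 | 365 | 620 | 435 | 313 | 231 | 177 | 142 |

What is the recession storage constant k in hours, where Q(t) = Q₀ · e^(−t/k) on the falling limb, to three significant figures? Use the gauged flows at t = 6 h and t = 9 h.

On the falling limb, Q drops from 313 to 142 m³/s between t = 6 h and t = 9 h (Δt = 3 h).
k = −Δt / ln(Q₂/Q₁) = −3 / ln(142/313) = 3.80 h.

k ≈ 3.80 h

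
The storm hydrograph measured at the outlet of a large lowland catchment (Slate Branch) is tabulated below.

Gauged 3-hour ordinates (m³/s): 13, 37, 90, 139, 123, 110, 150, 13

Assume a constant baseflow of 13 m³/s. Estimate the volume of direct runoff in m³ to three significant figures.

Direct-runoff ordinates (Q − Q_b): 0.0, 24.0, 77.0, 126.0, 110.0, 97.0, 137.0, 0.0 m³/s.
ΣQ_DR = 571.0 m³/s.
With Δt = 3 h = 10800 s, V = ΣQ_DR · Δt = 571.0 × 10800 = 6.17 × 10^6 m³.

V ≈ 6.17 × 10^6 m³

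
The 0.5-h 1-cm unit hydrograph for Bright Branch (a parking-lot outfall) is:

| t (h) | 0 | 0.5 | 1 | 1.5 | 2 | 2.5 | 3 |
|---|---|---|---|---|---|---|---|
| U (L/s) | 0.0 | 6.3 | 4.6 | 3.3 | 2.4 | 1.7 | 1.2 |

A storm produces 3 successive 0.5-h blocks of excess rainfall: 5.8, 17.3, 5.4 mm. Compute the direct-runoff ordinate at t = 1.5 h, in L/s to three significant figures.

Q ≈ 13.3 L/s

By discrete convolution, Q_j = Σ (P_i / 10 mm) · U_{j−i}.
At t = 1.5 h (j=3): Q = (5.8/10)·3.3 + (17.3/10)·4.6 + (5.4/10)·6.3 = 13.3 L/s.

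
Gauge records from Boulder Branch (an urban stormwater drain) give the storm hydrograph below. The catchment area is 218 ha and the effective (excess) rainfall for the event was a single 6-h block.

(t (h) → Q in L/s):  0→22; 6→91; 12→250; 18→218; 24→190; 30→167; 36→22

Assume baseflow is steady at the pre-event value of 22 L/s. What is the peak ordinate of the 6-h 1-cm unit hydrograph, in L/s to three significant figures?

U_p ≈ 285 L/s

Direct runoff: 0.0, 69.0, 228.0, 196.0, 168.0, 145.0, 0.0 L/s; ΣQ_DR = 806.0 L/s, peak = 228.0 L/s.
Runoff depth d = ΣQ_DR·Δt / A = 806.0 × 21600 / (218 ha) = 7.986 mm.
The 1-cm UH is the DRH scaled by (10 mm)/d, so U_p = 228.0 × 10/7.986 = 285 L/s.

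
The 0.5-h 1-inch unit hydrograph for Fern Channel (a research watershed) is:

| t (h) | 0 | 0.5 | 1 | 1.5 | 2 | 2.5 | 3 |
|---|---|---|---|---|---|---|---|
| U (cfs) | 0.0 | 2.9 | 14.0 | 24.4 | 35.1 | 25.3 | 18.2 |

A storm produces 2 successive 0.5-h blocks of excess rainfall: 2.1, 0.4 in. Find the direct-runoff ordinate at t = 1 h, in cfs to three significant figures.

By discrete convolution, Q_j = Σ (P_i / 1 in) · U_{j−i}.
At t = 1 h (j=2): Q = (2.1/1)·14.0 + (0.4/1)·2.9 = 30.6 cfs.

Q ≈ 30.6 cfs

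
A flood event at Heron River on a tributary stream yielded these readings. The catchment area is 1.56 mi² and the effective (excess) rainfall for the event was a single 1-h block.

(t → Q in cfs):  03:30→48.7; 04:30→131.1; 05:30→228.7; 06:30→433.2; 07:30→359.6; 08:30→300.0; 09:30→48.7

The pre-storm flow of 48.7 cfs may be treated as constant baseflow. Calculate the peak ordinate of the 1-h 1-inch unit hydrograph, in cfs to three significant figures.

Direct runoff: 0.0, 82.4, 180.0, 384.5, 310.9, 251.3, 0.0 cfs; ΣQ_DR = 1209 cfs, peak = 384.5 cfs.
Runoff depth d = ΣQ_DR·Δt / A = 1209 × 3600 / (1.56 mi²) = 1.201 in.
The 1-inch UH is the DRH scaled by (1 in)/d, so U_p = 384.5 × 1/1.201 = 320 cfs.

U_p ≈ 320 cfs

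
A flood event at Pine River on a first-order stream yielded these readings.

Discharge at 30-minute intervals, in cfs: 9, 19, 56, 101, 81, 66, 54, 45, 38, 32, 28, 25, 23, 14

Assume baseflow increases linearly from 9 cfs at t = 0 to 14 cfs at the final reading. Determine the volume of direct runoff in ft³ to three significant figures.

V ≈ 7.74 × 10^5 ft³

Direct-runoff ordinates (Q − Q_b): 0.00, 9.62, 46.23, 90.85, 70.46, 55.08, 42.69, 33.31, 25.92, 19.54, 15.15, 11.77, 9.38, 0.00 cfs.
ΣQ_DR = 430.0 cfs.
With Δt = 0.5 h = 1800 s, V = ΣQ_DR · Δt = 430.0 × 1800 = 7.74 × 10^5 ft³.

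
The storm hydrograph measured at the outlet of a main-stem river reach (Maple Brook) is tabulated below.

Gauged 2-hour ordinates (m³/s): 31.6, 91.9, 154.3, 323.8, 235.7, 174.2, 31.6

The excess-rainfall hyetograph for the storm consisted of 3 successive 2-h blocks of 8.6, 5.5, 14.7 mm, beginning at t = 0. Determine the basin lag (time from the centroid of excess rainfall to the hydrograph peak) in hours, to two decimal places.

t_L ≈ 2.58 h

Centroid of excess rainfall: t_c = Σ P_i·t̄_i / ΣP_i = 3.4236 h (block centres at 1, 3, 5 h).
Hydrograph peak occurs at t = 6 h, so basin lag t_L = 6 − 3.4236 = 2.58 h.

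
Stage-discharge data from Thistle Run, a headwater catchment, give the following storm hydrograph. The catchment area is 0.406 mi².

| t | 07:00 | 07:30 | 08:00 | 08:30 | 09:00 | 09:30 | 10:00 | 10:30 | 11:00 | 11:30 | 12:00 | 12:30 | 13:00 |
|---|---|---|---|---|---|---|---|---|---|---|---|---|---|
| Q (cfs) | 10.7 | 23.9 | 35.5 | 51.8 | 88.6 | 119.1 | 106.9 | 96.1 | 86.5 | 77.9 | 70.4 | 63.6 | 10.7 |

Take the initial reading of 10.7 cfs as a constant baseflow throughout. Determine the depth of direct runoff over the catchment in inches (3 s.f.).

d ≈ 1.34 in

Direct runoff: 0.0, 13.2, 24.8, 41.1, 77.9, 108.4, 96.2, 85.4, 75.8, 67.2, 59.7, 52.9, 0.0 cfs; ΣQ_DR = 702.6 cfs.
V = ΣQ_DR · Δt = 702.6 × 1800 s = 1.265 × 10^6 ft³.
Over A = 0.406 mi², depth = V / A = 1.34 in.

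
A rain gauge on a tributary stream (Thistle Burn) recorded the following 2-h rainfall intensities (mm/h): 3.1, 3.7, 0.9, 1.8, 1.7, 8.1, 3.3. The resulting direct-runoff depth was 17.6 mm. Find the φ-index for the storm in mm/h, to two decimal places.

Only the 4 blocks with intensity above φ contribute runoff: 3.1, 3.7, 8.1, 3.3 mm/h.
Σ(I−φ)·Δt = d  ⇒  (3.1+3.7+8.1+3.3 − 4φ)·2 = 17.6
φ = (18.20 − 17.6/2) / 4 = 2.35 mm/h.

φ ≈ 2.35 mm/h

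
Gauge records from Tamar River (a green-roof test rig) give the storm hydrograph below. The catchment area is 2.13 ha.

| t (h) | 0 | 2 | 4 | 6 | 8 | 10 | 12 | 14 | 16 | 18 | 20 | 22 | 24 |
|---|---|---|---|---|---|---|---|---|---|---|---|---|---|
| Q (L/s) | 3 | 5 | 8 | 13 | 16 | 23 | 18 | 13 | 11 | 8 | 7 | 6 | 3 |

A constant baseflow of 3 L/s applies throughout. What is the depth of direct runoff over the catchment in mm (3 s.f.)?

Direct runoff: 0.0, 2.0, 5.0, 10.0, 13.0, 20.0, 15.0, 10.0, 8.0, 5.0, 4.0, 3.0, 0.0 L/s; ΣQ_DR = 95.00 L/s.
V = ΣQ_DR · Δt = 95.00 × 7200 s = 6.840 × 10^5 L.
Over A = 2.13 ha, depth = V / A = 32.1 mm.

d ≈ 32.1 mm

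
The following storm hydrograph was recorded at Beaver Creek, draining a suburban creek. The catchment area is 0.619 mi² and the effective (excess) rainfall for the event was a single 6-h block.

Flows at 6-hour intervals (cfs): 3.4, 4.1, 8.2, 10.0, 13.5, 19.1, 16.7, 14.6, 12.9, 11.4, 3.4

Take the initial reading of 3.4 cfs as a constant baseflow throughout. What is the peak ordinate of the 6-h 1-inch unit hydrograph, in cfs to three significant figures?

Direct runoff: 0.0, 0.7, 4.8, 6.6, 10.1, 15.7, 13.3, 11.2, 9.5, 8.0, 0.0 cfs; ΣQ_DR = 79.90 cfs, peak = 15.7 cfs.
Runoff depth d = ΣQ_DR·Δt / A = 79.90 × 21600 / (0.619 mi²) = 1.200 in.
The 1-inch UH is the DRH scaled by (1 in)/d, so U_p = 15.7 × 1/1.200 = 13.1 cfs.

U_p ≈ 13.1 cfs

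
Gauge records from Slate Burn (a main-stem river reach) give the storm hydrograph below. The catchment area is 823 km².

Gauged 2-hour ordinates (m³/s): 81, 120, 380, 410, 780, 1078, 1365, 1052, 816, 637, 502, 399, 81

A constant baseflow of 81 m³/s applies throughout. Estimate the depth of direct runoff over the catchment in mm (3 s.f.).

Direct runoff: 0.0, 39.0, 299.0, 329.0, 699.0, 997.0, 1284.0, 971.0, 735.0, 556.0, 421.0, 318.0, 0.0 m³/s; ΣQ_DR = 6648 m³/s.
V = ΣQ_DR · Δt = 6648 × 7200 s = 4.787 × 10^7 m³.
Over A = 823 km², depth = V / A = 58.2 mm.

d ≈ 58.2 mm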